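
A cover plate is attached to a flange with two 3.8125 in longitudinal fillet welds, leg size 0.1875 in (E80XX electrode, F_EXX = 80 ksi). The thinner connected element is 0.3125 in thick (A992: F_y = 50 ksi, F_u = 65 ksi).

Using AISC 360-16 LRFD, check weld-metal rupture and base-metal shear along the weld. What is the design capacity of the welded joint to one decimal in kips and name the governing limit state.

36.4 kips (weld metal governs)

Weld metal: throat = 0.707×0.1875 = 0.13256 in, L = 2×3.8125 = 7.625 in. φR_n = 0.75 × 0.6 × 80 × 0.13256 × 7.625 = 36.4 kips.
Base metal shear (0.3125 in plate): yield φR_n = 1.0×0.6×50×0.3125×7.625 = 71.5 kips; rupture φR_n = 0.75×0.6×65×0.3125×7.625 = 69.7 kips; take 69.7 kips (rupture).
Governing: min(36.4, 69.7) = 36.4 kips → weld metal.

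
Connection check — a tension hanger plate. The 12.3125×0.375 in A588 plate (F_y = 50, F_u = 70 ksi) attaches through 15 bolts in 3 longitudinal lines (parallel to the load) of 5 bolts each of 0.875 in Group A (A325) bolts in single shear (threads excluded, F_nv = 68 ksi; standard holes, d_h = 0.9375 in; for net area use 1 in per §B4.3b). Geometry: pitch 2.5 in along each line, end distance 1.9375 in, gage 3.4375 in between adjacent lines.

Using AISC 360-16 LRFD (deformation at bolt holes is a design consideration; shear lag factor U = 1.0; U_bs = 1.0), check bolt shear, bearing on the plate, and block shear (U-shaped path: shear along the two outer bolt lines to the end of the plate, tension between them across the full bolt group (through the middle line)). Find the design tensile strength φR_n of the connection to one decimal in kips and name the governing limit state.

Bolt shear: A_b = π(0.875)²/4 = 0.60132 in². φR_n = 0.75 × 68 × 0.60132 × 15 × 1 = 460.0 kips.
Bearing (0.375 in plate, F_u = 70 ksi): end bolts L_c = 1.9375 − 0.9375/2 = 1.46875, R_n = min(1.2×1.46875×0.375×70, 2.4×0.875×0.375×70) = 46.266 kips/bolt; interior L_c = 2.5 − 0.9375 = 1.5625, R_n = 49.219 kips/bolt. φR_n = 0.75 × (3×46.266 + 12×49.219) = 547.1 kips.
Block shear: shear path 2×[1.9375+4×2.5] = 2×11.9375 in, A_gv = 8.9531, A_nv = 2×(11.9375 − 4.5×1)×0.375 = 5.5781 in²; tension across gage: (6.875 − 2×1)×0.375 = 1.8281 in². R_n = min(0.6×70×5.5781, 0.6×50×8.9531) + 1.0×70×1.8281 = min(234.28, 268.59) + 127.97 = 362.25 kips. φR_n = 0.75 × 362.25 = 271.7 kips.
Governing: min(460.0, 547.1, 271.7) = 271.7 kips → block shear.

271.7 kips (block shear governs)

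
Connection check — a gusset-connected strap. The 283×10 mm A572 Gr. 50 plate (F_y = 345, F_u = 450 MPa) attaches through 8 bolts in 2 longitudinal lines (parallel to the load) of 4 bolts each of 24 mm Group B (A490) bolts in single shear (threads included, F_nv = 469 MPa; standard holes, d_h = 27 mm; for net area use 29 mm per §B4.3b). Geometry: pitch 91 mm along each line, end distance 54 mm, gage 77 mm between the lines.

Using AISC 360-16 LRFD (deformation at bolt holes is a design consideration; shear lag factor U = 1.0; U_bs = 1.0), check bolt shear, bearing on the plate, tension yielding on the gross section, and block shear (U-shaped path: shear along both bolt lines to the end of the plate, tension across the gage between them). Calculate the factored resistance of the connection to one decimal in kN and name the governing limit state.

878.7 kN (gross-section yield governs)

Bolt shear: A_b = π(24)²/4 = 452.39 mm². φR_n = 0.75 × 469 × 452.39 × 8 × 1 = 1273.0 kN.
Bearing (10 mm plate, F_u = 450 MPa): end bolts L_c = 54 − 27/2 = 40.5, R_n = min(1.2×40.5×10×450, 2.4×24×10×450) = 218.7 kN/bolt; interior L_c = 91 − 27 = 64, R_n = 259.2 kN/bolt. φR_n = 0.75 × (2×218.7 + 6×259.2) = 1494.5 kN.
Tension yield (gross): A_g = 283×10 = 2830 mm². φR_n = 0.90 × 345 × 2830 = 878.7 kN.
Block shear: shear path 2×[54+3×91] = 2×327 mm, A_gv = 6540, A_nv = 2×(327 − 3.5×29)×10 = 4510 mm²; tension across gage: (77 − 1×29)×10 = 480 mm². R_n = min(0.6×450×4510, 0.6×345×6540) + 1.0×450×480 = min(1217.7, 1353.8) + 216 = 1433.7 kN. φR_n = 0.75 × 1433.7 = 1075.3 kN.
Governing: min(1273.0, 1494.5, 878.7, 1075.3) = 878.7 kN → gross-section yield.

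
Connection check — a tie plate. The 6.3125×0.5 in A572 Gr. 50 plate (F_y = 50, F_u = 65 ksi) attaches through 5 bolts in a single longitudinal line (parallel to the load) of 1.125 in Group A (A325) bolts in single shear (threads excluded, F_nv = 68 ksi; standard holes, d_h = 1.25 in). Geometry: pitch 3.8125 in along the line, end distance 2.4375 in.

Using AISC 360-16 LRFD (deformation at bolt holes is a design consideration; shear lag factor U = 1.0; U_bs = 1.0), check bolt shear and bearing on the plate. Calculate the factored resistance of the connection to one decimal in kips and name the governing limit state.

Bolt shear: A_b = π(1.125)²/4 = 0.99402 in². φR_n = 0.75 × 68 × 0.99402 × 5 × 1 = 253.5 kips.
Bearing (0.5 in plate, F_u = 65 ksi): end bolts L_c = 2.4375 − 1.25/2 = 1.8125, R_n = min(1.2×1.8125×0.5×65, 2.4×1.125×0.5×65) = 70.688 kips/bolt; interior L_c = 3.8125 − 1.25 = 2.5625, R_n = 87.75 kips/bolt. φR_n = 0.75 × (1×70.688 + 4×87.75) = 316.3 kips.
Governing: min(253.5, 316.3) = 253.5 kips → bolt shear.

253.5 kips (bolt shear governs)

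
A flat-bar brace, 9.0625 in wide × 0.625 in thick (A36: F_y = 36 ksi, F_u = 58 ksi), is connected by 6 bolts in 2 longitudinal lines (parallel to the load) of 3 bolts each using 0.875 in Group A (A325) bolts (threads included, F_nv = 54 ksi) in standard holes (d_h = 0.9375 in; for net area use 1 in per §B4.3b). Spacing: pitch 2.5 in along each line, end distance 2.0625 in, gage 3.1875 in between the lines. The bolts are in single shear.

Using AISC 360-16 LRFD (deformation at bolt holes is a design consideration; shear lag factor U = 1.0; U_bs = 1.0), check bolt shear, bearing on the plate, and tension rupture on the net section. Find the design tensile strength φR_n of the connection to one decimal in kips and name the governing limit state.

146.1 kips (bolt shear governs)

Bolt shear: A_b = π(0.875)²/4 = 0.60132 in². φR_n = 0.75 × 54 × 0.60132 × 6 × 1 = 146.1 kips.
Bearing (0.625 in plate, F_u = 58 ksi): end bolts L_c = 2.0625 − 0.9375/2 = 1.59375, R_n = min(1.2×1.59375×0.625×58, 2.4×0.875×0.625×58) = 69.328 kips/bolt; interior L_c = 2.5 − 0.9375 = 1.5625, R_n = 67.969 kips/bolt. φR_n = 0.75 × (2×69.328 + 4×67.969) = 307.9 kips.
Tension rupture (net): A_n = (9.0625 − 2×1)×0.625 = 4.4141 in² (U = 1.0, A_e = A_n). φR_n = 0.75 × 58 × 4.4141 = 192.0 kips.
Governing: min(146.1, 307.9, 192.0) = 146.1 kips → bolt shear.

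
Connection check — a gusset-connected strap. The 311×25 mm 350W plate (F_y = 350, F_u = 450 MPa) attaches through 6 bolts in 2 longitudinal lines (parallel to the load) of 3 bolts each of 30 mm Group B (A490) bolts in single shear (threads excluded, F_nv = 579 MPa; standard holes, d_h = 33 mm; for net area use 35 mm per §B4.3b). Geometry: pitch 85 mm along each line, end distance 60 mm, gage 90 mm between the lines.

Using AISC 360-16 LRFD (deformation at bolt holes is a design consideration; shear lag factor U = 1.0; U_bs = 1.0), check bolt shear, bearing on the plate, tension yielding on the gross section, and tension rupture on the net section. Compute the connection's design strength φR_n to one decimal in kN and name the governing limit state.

1841.7 kN (bolt shear governs)

Bolt shear: A_b = π(30)²/4 = 706.86 mm². φR_n = 0.75 × 579 × 706.86 × 6 × 1 = 1841.7 kN.
Bearing (25 mm plate, F_u = 450 MPa): end bolts L_c = 60 − 33/2 = 43.5, R_n = min(1.2×43.5×25×450, 2.4×30×25×450) = 587.25 kN/bolt; interior L_c = 85 − 33 = 52, R_n = 702 kN/bolt. φR_n = 0.75 × (2×587.25 + 4×702) = 2986.9 kN.
Tension yield (gross): A_g = 311×25 = 7775 mm². φR_n = 0.90 × 350 × 7775 = 2449.1 kN.
Tension rupture (net): A_n = (311 − 2×35)×25 = 6025 mm² (U = 1.0, A_e = A_n). φR_n = 0.75 × 450 × 6025 = 2033.4 kN.
Governing: min(1841.7, 2986.9, 2449.1, 2033.4) = 1841.7 kN → bolt shear.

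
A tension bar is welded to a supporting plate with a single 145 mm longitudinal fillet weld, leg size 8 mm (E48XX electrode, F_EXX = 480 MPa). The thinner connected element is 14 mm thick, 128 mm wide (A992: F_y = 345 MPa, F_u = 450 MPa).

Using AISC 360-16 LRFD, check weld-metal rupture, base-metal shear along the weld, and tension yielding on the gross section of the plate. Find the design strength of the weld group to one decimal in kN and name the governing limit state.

Weld metal: throat = 0.707×8 = 5.656 mm, L = 145 mm. φR_n = 0.75 × 0.6 × 480 × 5.656 × 145 = 177.1 kN.
Base metal shear (14 mm plate): yield φR_n = 1.0×0.6×345×14×145 = 420.2 kN; rupture φR_n = 0.75×0.6×450×14×145 = 411.1 kN; take 411.1 kN (rupture).
Tension yield (gross): A_g = 128×14 = 1792 mm². φR_n = 0.90 × 345 × 1792 = 556.4 kN.
Governing: min(177.1, 411.1, 556.4) = 177.1 kN → weld metal.

177.1 kN (weld metal governs)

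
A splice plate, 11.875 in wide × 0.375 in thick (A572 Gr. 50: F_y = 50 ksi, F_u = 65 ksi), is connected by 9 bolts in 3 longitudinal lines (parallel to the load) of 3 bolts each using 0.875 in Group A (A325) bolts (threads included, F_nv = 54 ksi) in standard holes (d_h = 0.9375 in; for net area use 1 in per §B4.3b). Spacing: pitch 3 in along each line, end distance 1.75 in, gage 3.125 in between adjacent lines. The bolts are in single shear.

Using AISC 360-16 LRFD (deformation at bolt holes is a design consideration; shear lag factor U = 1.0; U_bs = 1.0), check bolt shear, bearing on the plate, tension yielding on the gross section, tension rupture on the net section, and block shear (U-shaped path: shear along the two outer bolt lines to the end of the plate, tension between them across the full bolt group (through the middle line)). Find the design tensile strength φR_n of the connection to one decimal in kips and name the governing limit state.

Bolt shear: A_b = π(0.875)²/4 = 0.60132 in². φR_n = 0.75 × 54 × 0.60132 × 9 × 1 = 219.2 kips.
Bearing (0.375 in plate, F_u = 65 ksi): end bolts L_c = 1.75 − 0.9375/2 = 1.28125, R_n = min(1.2×1.28125×0.375×65, 2.4×0.875×0.375×65) = 37.477 kips/bolt; interior L_c = 3 − 0.9375 = 2.0625, R_n = 51.188 kips/bolt. φR_n = 0.75 × (3×37.477 + 6×51.188) = 314.7 kips.
Tension yield (gross): A_g = 11.875×0.375 = 4.4531 in². φR_n = 0.90 × 50 × 4.4531 = 200.4 kips.
Tension rupture (net): A_n = (11.875 − 3×1)×0.375 = 3.3281 in² (U = 1.0, A_e = A_n). φR_n = 0.75 × 65 × 3.3281 = 162.2 kips.
Block shear: shear path 2×[1.75+2×3] = 2×7.75 in, A_gv = 5.8125, A_nv = 2×(7.75 − 2.5×1)×0.375 = 3.9375 in²; tension across gage: (6.25 − 2×1)×0.375 = 1.5938 in². R_n = min(0.6×65×3.9375, 0.6×50×5.8125) + 1.0×65×1.5938 = min(153.56, 174.38) + 103.6 = 257.16 kips. φR_n = 0.75 × 257.16 = 192.9 kips.
Governing: min(219.2, 314.7, 200.4, 162.2, 192.9) = 162.2 kips → net-section rupture.

162.2 kips (net-section rupture governs)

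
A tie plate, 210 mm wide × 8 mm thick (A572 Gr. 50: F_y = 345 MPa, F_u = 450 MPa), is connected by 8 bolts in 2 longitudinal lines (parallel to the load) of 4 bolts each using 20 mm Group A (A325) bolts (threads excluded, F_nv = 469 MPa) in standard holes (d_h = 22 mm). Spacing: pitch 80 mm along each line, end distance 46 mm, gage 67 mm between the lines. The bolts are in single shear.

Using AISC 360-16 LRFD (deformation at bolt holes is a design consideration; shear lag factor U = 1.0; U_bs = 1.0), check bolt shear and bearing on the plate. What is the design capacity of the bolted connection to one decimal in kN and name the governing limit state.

Bolt shear: A_b = π(20)²/4 = 314.16 mm². φR_n = 0.75 × 469 × 314.16 × 8 × 1 = 884.0 kN.
Bearing (8 mm plate, F_u = 450 MPa): end bolts L_c = 46 − 22/2 = 35, R_n = min(1.2×35×8×450, 2.4×20×8×450) = 151.2 kN/bolt; interior L_c = 80 − 22 = 58, R_n = 172.8 kN/bolt. φR_n = 0.75 × (2×151.2 + 6×172.8) = 1004.4 kN.
Governing: min(884.0, 1004.4) = 884.0 kN → bolt shear.

884.0 kN (bolt shear governs)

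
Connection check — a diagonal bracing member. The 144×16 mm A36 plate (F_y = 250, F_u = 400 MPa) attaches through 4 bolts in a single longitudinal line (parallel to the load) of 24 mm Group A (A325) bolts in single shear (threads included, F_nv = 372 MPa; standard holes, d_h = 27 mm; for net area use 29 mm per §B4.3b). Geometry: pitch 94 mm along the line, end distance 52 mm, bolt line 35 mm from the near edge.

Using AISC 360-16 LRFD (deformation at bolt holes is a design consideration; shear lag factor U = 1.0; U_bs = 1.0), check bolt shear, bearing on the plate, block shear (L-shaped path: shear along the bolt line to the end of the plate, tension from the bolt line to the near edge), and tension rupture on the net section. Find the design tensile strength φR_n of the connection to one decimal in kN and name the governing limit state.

504.9 kN (bolt shear governs)

Bolt shear: A_b = π(24)²/4 = 452.39 mm². φR_n = 0.75 × 372 × 452.39 × 4 × 1 = 504.9 kN.
Bearing (16 mm plate, F_u = 400 MPa): end bolts L_c = 52 − 27/2 = 38.5, R_n = min(1.2×38.5×16×400, 2.4×24×16×400) = 295.68 kN/bolt; interior L_c = 94 − 27 = 67, R_n = 368.64 kN/bolt. φR_n = 0.75 × (1×295.68 + 3×368.64) = 1051.2 kN.
Block shear: shear path 1×[52+3×94] = 1×334 mm, A_gv = 5344, A_nv = 1×(334 − 3.5×29)×16 = 3720 mm²; tension to near edge: (35 − 0.5×29)×16 = 328 mm². R_n = min(0.6×400×3720, 0.6×250×5344) + 1.0×400×328 = min(892.8, 801.6) + 131.2 = 932.8 kN. φR_n = 0.75 × 932.8 = 699.6 kN.
Tension rupture (net): A_n = (144 − 1×29)×16 = 1840 mm² (U = 1.0, A_e = A_n). φR_n = 0.75 × 400 × 1840 = 552.0 kN.
Governing: min(504.9, 1051.2, 699.6, 552.0) = 504.9 kN → bolt shear.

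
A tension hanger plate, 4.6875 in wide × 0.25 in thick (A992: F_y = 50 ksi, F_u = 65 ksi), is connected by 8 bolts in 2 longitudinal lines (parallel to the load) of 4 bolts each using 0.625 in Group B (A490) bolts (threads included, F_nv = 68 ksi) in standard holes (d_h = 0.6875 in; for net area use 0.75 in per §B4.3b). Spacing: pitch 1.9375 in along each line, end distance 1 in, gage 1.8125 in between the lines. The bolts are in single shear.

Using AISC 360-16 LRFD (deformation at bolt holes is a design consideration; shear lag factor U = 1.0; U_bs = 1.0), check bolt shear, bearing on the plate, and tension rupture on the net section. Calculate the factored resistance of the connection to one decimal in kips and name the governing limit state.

Bolt shear: A_b = π(0.625)²/4 = 0.3068 in². φR_n = 0.75 × 68 × 0.3068 × 8 × 1 = 125.2 kips.
Bearing (0.25 in plate, F_u = 65 ksi): end bolts L_c = 1 − 0.6875/2 = 0.65625, R_n = min(1.2×0.65625×0.25×65, 2.4×0.625×0.25×65) = 12.797 kips/bolt; interior L_c = 1.9375 − 0.6875 = 1.25, R_n = 24.375 kips/bolt. φR_n = 0.75 × (2×12.797 + 6×24.375) = 128.9 kips.
Tension rupture (net): A_n = (4.6875 − 2×0.75)×0.25 = 0.79688 in² (U = 1.0, A_e = A_n). φR_n = 0.75 × 65 × 0.79688 = 38.8 kips.
Governing: min(125.2, 128.9, 38.8) = 38.8 kips → net-section rupture.

38.8 kips (net-section rupture governs)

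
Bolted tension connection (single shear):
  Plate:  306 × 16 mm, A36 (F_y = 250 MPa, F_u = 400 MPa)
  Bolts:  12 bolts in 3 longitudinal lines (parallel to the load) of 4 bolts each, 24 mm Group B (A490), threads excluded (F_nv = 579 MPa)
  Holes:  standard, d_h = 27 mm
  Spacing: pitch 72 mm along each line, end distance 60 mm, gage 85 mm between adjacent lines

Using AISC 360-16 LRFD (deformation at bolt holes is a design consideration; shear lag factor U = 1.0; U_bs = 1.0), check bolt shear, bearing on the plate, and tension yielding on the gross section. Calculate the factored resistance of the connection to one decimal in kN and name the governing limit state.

Bolt shear: A_b = π(24)²/4 = 452.39 mm². φR_n = 0.75 × 579 × 452.39 × 12 × 1 = 2357.4 kN.
Bearing (16 mm plate, F_u = 400 MPa): end bolts L_c = 60 − 27/2 = 46.5, R_n = min(1.2×46.5×16×400, 2.4×24×16×400) = 357.12 kN/bolt; interior L_c = 72 − 27 = 45, R_n = 345.6 kN/bolt. φR_n = 0.75 × (3×357.12 + 9×345.6) = 3136.3 kN.
Tension yield (gross): A_g = 306×16 = 4896 mm². φR_n = 0.90 × 250 × 4896 = 1101.6 kN.
Governing: min(2357.4, 3136.3, 1101.6) = 1101.6 kN → gross-section yield.

1101.6 kN (gross-section yield governs)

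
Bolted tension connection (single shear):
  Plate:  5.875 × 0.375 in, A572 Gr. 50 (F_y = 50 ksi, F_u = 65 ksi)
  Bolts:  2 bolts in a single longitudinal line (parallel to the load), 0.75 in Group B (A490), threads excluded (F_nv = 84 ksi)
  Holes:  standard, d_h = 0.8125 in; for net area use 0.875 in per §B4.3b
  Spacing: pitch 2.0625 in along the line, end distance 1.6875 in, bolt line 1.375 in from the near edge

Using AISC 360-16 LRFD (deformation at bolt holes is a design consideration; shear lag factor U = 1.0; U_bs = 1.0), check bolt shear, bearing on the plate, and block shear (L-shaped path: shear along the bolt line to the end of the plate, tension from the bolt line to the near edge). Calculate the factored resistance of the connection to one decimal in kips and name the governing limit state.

43.9 kips (block shear governs)

Bolt shear: A_b = π(0.75)²/4 = 0.44179 in². φR_n = 0.75 × 84 × 0.44179 × 2 × 1 = 55.7 kips.
Bearing (0.375 in plate, F_u = 65 ksi): end bolts L_c = 1.6875 − 0.8125/2 = 1.28125, R_n = min(1.2×1.28125×0.375×65, 2.4×0.75×0.375×65) = 37.477 kips/bolt; interior L_c = 2.0625 − 0.8125 = 1.25, R_n = 36.563 kips/bolt. φR_n = 0.75 × (1×37.477 + 1×36.563) = 55.5 kips.
Block shear: shear path 1×[1.6875+1×2.0625] = 1×3.75 in, A_gv = 1.4063, A_nv = 1×(3.75 − 1.5×0.875)×0.375 = 0.91406 in²; tension to near edge: (1.375 − 0.5×0.875)×0.375 = 0.35156 in². R_n = min(0.6×65×0.91406, 0.6×50×1.4063) + 1.0×65×0.35156 = min(35.648, 42.189) + 22.851 = 58.499 kips. φR_n = 0.75 × 58.499 = 43.9 kips.
Governing: min(55.7, 55.5, 43.9) = 43.9 kips → block shear.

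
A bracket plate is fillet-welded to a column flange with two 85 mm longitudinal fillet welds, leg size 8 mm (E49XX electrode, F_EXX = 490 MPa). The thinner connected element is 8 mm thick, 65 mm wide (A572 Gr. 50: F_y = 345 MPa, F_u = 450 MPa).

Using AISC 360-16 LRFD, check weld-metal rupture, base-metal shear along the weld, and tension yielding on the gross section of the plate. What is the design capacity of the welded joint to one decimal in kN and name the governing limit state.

Weld metal: throat = 0.707×8 = 5.656 mm, L = 2×85 = 170 mm. φR_n = 0.75 × 0.6 × 490 × 5.656 × 170 = 212.0 kN.
Base metal shear (8 mm plate): yield φR_n = 1.0×0.6×345×8×170 = 281.5 kN; rupture φR_n = 0.75×0.6×450×8×170 = 275.4 kN; take 275.4 kN (rupture).
Tension yield (gross): A_g = 65×8 = 520 mm². φR_n = 0.90 × 345 × 520 = 161.5 kN.
Governing: min(212.0, 275.4, 161.5) = 161.5 kN → gross-section yield.

161.5 kN (gross-section yield governs)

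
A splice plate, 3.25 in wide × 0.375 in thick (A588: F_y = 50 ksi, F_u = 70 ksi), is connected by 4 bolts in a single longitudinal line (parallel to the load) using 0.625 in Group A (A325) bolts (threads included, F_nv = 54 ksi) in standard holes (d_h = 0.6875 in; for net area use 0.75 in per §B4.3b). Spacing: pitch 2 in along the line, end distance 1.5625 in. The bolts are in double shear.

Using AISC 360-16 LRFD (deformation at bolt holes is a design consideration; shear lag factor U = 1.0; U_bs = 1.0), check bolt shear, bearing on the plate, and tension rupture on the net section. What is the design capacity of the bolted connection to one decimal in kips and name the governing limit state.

Bolt shear: A_b = π(0.625)²/4 = 0.3068 in². φR_n = 0.75 × 54 × 0.3068 × 4 × 2 = 99.4 kips.
Bearing (0.375 in plate, F_u = 70 ksi): end bolts L_c = 1.5625 − 0.6875/2 = 1.21875, R_n = min(1.2×1.21875×0.375×70, 2.4×0.625×0.375×70) = 38.391 kips/bolt; interior L_c = 2 − 0.6875 = 1.3125, R_n = 39.375 kips/bolt. φR_n = 0.75 × (1×38.391 + 3×39.375) = 117.4 kips.
Tension rupture (net): A_n = (3.25 − 1×0.75)×0.375 = 0.9375 in² (U = 1.0, A_e = A_n). φR_n = 0.75 × 70 × 0.9375 = 49.2 kips.
Governing: min(99.4, 117.4, 49.2) = 49.2 kips → net-section rupture.

49.2 kips (net-section rupture governs)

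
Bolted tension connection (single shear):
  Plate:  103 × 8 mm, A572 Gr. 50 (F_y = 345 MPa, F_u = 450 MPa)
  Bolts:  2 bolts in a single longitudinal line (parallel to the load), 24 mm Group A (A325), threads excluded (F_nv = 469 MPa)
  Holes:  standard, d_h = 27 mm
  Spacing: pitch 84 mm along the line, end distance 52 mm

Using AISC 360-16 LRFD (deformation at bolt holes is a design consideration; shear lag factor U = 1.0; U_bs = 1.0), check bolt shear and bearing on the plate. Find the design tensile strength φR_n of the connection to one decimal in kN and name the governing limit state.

Bolt shear: A_b = π(24)²/4 = 452.39 mm². φR_n = 0.75 × 469 × 452.39 × 2 × 1 = 318.3 kN.
Bearing (8 mm plate, F_u = 450 MPa): end bolts L_c = 52 − 27/2 = 38.5, R_n = min(1.2×38.5×8×450, 2.4×24×8×450) = 166.32 kN/bolt; interior L_c = 84 − 27 = 57, R_n = 207.36 kN/bolt. φR_n = 0.75 × (1×166.32 + 1×207.36) = 280.3 kN.
Governing: min(318.3, 280.3) = 280.3 kN → bearing.

280.3 kN (bearing governs)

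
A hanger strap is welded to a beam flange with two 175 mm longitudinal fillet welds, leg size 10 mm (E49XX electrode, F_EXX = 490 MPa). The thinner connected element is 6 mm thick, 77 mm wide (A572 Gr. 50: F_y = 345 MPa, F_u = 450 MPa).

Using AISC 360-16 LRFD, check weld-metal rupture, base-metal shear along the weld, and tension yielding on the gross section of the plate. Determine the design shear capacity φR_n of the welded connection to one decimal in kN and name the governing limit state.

143.5 kN (gross-section yield governs)

Weld metal: throat = 0.707×10 = 7.07 mm, L = 2×175 = 350 mm. φR_n = 0.75 × 0.6 × 490 × 7.07 × 350 = 545.6 kN.
Base metal shear (6 mm plate): yield φR_n = 1.0×0.6×345×6×350 = 434.7 kN; rupture φR_n = 0.75×0.6×450×6×350 = 425.3 kN; take 425.3 kN (rupture).
Tension yield (gross): A_g = 77×6 = 462 mm². φR_n = 0.90 × 345 × 462 = 143.5 kN.
Governing: min(545.6, 425.3, 143.5) = 143.5 kN → gross-section yield.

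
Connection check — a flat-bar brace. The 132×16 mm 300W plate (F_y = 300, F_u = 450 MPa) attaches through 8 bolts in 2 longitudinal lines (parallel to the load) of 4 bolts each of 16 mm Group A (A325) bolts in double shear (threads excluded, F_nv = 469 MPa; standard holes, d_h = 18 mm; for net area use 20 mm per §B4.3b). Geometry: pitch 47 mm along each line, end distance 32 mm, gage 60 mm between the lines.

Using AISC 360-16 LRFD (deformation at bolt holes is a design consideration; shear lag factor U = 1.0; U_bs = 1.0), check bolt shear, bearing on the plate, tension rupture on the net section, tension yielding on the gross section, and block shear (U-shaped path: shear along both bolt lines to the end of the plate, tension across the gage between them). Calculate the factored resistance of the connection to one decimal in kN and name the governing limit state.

Bolt shear: A_b = π(16)²/4 = 201.06 mm². φR_n = 0.75 × 469 × 201.06 × 8 × 2 = 1131.6 kN.
Bearing (16 mm plate, F_u = 450 MPa): end bolts L_c = 32 − 18/2 = 23, R_n = min(1.2×23×16×450, 2.4×16×16×450) = 198.72 kN/bolt; interior L_c = 47 − 18 = 29, R_n = 250.56 kN/bolt. φR_n = 0.75 × (2×198.72 + 6×250.56) = 1425.6 kN.
Tension rupture (net): A_n = (132 − 2×20)×16 = 1472 mm² (U = 1.0, A_e = A_n). φR_n = 0.75 × 450 × 1472 = 496.8 kN.
Tension yield (gross): A_g = 132×16 = 2112 mm². φR_n = 0.90 × 300 × 2112 = 570.2 kN.
Block shear: shear path 2×[32+3×47] = 2×173 mm, A_gv = 5536, A_nv = 2×(173 − 3.5×20)×16 = 3296 mm²; tension across gage: (60 − 1×20)×16 = 640 mm². R_n = min(0.6×450×3296, 0.6×300×5536) + 1.0×450×640 = min(889.92, 996.48) + 288 = 1177.9 kN. φR_n = 0.75 × 1177.9 = 883.4 kN.
Governing: min(1131.6, 1425.6, 496.8, 570.2, 883.4) = 496.8 kN → net-section rupture.

496.8 kN (net-section rupture governs)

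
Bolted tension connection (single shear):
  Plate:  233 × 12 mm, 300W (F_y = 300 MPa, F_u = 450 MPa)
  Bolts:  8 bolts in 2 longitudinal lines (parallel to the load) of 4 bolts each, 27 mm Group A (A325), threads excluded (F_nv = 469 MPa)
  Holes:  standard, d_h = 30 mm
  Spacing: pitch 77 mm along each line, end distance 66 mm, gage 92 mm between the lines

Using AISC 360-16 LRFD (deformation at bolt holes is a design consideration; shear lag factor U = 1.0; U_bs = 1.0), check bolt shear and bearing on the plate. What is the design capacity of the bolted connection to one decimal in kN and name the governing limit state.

Bolt shear: A_b = π(27)²/4 = 572.56 mm². φR_n = 0.75 × 469 × 572.56 × 8 × 1 = 1611.2 kN.
Bearing (12 mm plate, F_u = 450 MPa): end bolts L_c = 66 − 30/2 = 51, R_n = min(1.2×51×12×450, 2.4×27×12×450) = 330.48 kN/bolt; interior L_c = 77 − 30 = 47, R_n = 304.56 kN/bolt. φR_n = 0.75 × (2×330.48 + 6×304.56) = 1866.2 kN.
Governing: min(1611.2, 1866.2) = 1611.2 kN → bolt shear.

1611.2 kN (bolt shear governs)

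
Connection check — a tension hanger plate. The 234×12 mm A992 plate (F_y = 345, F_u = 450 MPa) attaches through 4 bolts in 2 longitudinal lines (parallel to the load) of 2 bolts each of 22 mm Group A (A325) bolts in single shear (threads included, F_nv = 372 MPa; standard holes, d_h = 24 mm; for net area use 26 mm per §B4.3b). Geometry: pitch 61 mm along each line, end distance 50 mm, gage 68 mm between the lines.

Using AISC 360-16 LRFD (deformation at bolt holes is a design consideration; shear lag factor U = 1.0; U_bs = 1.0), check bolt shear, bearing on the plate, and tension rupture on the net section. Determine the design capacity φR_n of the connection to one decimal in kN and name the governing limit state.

Bolt shear: A_b = π(22)²/4 = 380.13 mm². φR_n = 0.75 × 372 × 380.13 × 4 × 1 = 424.2 kN.
Bearing (12 mm plate, F_u = 450 MPa): end bolts L_c = 50 − 24/2 = 38, R_n = min(1.2×38×12×450, 2.4×22×12×450) = 246.24 kN/bolt; interior L_c = 61 − 24 = 37, R_n = 239.76 kN/bolt. φR_n = 0.75 × (2×246.24 + 2×239.76) = 729.0 kN.
Tension rupture (net): A_n = (234 − 2×26)×12 = 2184 mm² (U = 1.0, A_e = A_n). φR_n = 0.75 × 450 × 2184 = 737.1 kN.
Governing: min(424.2, 729.0, 737.1) = 424.2 kN → bolt shear.

424.2 kN (bolt shear governs)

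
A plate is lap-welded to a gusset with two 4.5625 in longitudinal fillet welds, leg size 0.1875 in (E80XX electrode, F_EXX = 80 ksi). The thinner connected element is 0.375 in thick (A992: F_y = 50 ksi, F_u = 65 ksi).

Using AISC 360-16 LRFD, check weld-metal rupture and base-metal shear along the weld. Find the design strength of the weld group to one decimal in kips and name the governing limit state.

Weld metal: throat = 0.707×0.1875 = 0.13256 in, L = 2×4.5625 = 9.125 in. φR_n = 0.75 × 0.6 × 80 × 0.13256 × 9.125 = 43.5 kips.
Base metal shear (0.375 in plate): yield φR_n = 1.0×0.6×50×0.375×9.125 = 102.7 kips; rupture φR_n = 0.75×0.6×65×0.375×9.125 = 100.1 kips; take 100.1 kips (rupture).
Governing: min(43.5, 100.1) = 43.5 kips → weld metal.

43.5 kips (weld metal governs)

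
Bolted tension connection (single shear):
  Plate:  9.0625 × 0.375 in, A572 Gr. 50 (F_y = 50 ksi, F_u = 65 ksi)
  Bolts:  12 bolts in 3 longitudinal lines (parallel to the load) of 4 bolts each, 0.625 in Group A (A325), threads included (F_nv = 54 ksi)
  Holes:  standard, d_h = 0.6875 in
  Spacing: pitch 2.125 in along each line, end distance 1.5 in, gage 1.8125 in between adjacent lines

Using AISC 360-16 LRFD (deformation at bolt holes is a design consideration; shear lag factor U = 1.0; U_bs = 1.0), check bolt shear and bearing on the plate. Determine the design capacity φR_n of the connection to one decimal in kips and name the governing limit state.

Bolt shear: A_b = π(0.625)²/4 = 0.3068 in². φR_n = 0.75 × 54 × 0.3068 × 12 × 1 = 149.1 kips.
Bearing (0.375 in plate, F_u = 65 ksi): end bolts L_c = 1.5 − 0.6875/2 = 1.15625, R_n = min(1.2×1.15625×0.375×65, 2.4×0.625×0.375×65) = 33.82 kips/bolt; interior L_c = 2.125 − 0.6875 = 1.4375, R_n = 36.563 kips/bolt. φR_n = 0.75 × (3×33.82 + 9×36.563) = 322.9 kips.
Governing: min(149.1, 322.9) = 149.1 kips → bolt shear.

149.1 kips (bolt shear governs)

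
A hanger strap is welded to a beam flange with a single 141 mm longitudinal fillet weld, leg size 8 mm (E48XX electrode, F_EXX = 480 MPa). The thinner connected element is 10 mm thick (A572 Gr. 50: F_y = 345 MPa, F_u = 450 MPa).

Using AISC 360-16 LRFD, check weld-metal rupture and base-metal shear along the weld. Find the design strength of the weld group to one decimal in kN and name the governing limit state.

Weld metal: throat = 0.707×8 = 5.656 mm, L = 141 mm. φR_n = 0.75 × 0.6 × 480 × 5.656 × 141 = 172.3 kN.
Base metal shear (10 mm plate): yield φR_n = 1.0×0.6×345×10×141 = 291.9 kN; rupture φR_n = 0.75×0.6×450×10×141 = 285.5 kN; take 285.5 kN (rupture).
Governing: min(172.3, 285.5) = 172.3 kN → weld metal.

172.3 kN (weld metal governs)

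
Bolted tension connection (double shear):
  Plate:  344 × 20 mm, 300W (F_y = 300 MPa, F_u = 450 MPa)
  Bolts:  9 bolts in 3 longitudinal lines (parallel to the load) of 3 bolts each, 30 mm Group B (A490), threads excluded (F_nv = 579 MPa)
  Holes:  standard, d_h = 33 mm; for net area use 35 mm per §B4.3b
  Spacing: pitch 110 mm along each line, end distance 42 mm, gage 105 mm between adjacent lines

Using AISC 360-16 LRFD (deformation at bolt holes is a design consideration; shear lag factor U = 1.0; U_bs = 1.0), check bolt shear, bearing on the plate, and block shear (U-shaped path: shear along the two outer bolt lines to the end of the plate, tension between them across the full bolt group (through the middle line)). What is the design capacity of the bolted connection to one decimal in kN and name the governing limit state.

Bolt shear: A_b = π(30)²/4 = 706.86 mm². φR_n = 0.75 × 579 × 706.86 × 9 × 2 = 5525.2 kN.
Bearing (20 mm plate, F_u = 450 MPa): end bolts L_c = 42 − 33/2 = 25.5, R_n = min(1.2×25.5×20×450, 2.4×30×20×450) = 275.4 kN/bolt; interior L_c = 110 − 33 = 77, R_n = 648 kN/bolt. φR_n = 0.75 × (3×275.4 + 6×648) = 3535.7 kN.
Block shear: shear path 2×[42+2×110] = 2×262 mm, A_gv = 10480, A_nv = 2×(262 − 2.5×35)×20 = 6980 mm²; tension across gage: (210 − 2×35)×20 = 2800 mm². R_n = min(0.6×450×6980, 0.6×300×10480) + 1.0×450×2800 = min(1884.6, 1886.4) + 1260 = 3144.6 kN. φR_n = 0.75 × 3144.6 = 2358.5 kN.
Governing: min(5525.2, 3535.7, 2358.5) = 2358.5 kN → block shear.

2358.5 kN (block shear governs)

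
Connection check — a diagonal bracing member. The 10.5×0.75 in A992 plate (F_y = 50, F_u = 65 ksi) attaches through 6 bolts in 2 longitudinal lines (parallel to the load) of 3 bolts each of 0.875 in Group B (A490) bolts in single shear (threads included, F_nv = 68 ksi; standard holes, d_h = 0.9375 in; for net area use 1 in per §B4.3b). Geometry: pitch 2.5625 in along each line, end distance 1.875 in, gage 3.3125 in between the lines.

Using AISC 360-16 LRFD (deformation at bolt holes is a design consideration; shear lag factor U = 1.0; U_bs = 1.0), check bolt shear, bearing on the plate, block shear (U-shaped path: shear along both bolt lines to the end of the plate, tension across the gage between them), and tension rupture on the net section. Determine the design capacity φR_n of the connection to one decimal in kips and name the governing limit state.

184.0 kips (bolt shear governs)

Bolt shear: A_b = π(0.875)²/4 = 0.60132 in². φR_n = 0.75 × 68 × 0.60132 × 6 × 1 = 184.0 kips.
Bearing (0.75 in plate, F_u = 65 ksi): end bolts L_c = 1.875 − 0.9375/2 = 1.40625, R_n = min(1.2×1.40625×0.75×65, 2.4×0.875×0.75×65) = 82.266 kips/bolt; interior L_c = 2.5625 − 0.9375 = 1.625, R_n = 95.063 kips/bolt. φR_n = 0.75 × (2×82.266 + 4×95.063) = 408.6 kips.
Block shear: shear path 2×[1.875+2×2.5625] = 2×7 in, A_gv = 10.5, A_nv = 2×(7 − 2.5×1)×0.75 = 6.75 in²; tension across gage: (3.3125 − 1×1)×0.75 = 1.7344 in². R_n = min(0.6×65×6.75, 0.6×50×10.5) + 1.0×65×1.7344 = min(263.25, 315) + 112.74 = 375.99 kips. φR_n = 0.75 × 375.99 = 282.0 kips.
Tension rupture (net): A_n = (10.5 − 2×1)×0.75 = 6.375 in² (U = 1.0, A_e = A_n). φR_n = 0.75 × 65 × 6.375 = 310.8 kips.
Governing: min(184.0, 408.6, 282.0, 310.8) = 184.0 kips → bolt shear.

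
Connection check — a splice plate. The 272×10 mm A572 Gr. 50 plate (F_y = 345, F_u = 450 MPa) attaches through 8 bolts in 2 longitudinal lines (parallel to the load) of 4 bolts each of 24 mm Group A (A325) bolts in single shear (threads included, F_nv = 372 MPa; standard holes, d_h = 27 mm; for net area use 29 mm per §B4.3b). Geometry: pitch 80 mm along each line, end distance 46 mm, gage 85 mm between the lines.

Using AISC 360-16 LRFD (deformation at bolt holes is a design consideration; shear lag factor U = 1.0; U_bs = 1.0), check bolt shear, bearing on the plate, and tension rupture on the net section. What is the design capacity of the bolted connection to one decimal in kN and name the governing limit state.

Bolt shear: A_b = π(24)²/4 = 452.39 mm². φR_n = 0.75 × 372 × 452.39 × 8 × 1 = 1009.7 kN.
Bearing (10 mm plate, F_u = 450 MPa): end bolts L_c = 46 − 27/2 = 32.5, R_n = min(1.2×32.5×10×450, 2.4×24×10×450) = 175.5 kN/bolt; interior L_c = 80 − 27 = 53, R_n = 259.2 kN/bolt. φR_n = 0.75 × (2×175.5 + 6×259.2) = 1429.7 kN.
Tension rupture (net): A_n = (272 − 2×29)×10 = 2140 mm² (U = 1.0, A_e = A_n). φR_n = 0.75 × 450 × 2140 = 722.3 kN.
Governing: min(1009.7, 1429.7, 722.3) = 722.3 kN → net-section rupture.

722.3 kN (net-section rupture governs)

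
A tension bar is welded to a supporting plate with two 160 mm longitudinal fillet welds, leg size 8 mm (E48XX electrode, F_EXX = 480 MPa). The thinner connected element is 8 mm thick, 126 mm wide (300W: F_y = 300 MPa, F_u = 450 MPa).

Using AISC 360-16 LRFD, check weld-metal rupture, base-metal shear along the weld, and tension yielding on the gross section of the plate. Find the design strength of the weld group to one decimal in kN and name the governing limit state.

Weld metal: throat = 0.707×8 = 5.656 mm, L = 2×160 = 320 mm. φR_n = 0.75 × 0.6 × 480 × 5.656 × 320 = 390.9 kN.
Base metal shear (8 mm plate): yield φR_n = 1.0×0.6×300×8×320 = 460.8 kN; rupture φR_n = 0.75×0.6×450×8×320 = 518.4 kN; take 460.8 kN (yield).
Tension yield (gross): A_g = 126×8 = 1008 mm². φR_n = 0.90 × 300 × 1008 = 272.2 kN.
Governing: min(390.9, 460.8, 272.2) = 272.2 kN → gross-section yield.

272.2 kN (gross-section yield governs)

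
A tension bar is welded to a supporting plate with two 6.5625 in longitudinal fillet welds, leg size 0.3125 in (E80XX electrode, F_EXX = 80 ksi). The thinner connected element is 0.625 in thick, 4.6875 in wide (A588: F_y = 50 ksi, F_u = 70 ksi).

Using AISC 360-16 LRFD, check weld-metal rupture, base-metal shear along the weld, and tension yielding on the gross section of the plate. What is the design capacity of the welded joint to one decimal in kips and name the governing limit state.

Weld metal: throat = 0.707×0.3125 = 0.22094 in, L = 2×6.5625 = 13.125 in. φR_n = 0.75 × 0.6 × 80 × 0.22094 × 13.125 = 104.4 kips.
Base metal shear (0.625 in plate): yield φR_n = 1.0×0.6×50×0.625×13.125 = 246.1 kips; rupture φR_n = 0.75×0.6×70×0.625×13.125 = 258.4 kips; take 246.1 kips (yield).
Tension yield (gross): A_g = 4.6875×0.625 = 2.9297 in². φR_n = 0.90 × 50 × 2.9297 = 131.8 kips.
Governing: min(104.4, 246.1, 131.8) = 104.4 kips → weld metal.

104.4 kips (weld metal governs)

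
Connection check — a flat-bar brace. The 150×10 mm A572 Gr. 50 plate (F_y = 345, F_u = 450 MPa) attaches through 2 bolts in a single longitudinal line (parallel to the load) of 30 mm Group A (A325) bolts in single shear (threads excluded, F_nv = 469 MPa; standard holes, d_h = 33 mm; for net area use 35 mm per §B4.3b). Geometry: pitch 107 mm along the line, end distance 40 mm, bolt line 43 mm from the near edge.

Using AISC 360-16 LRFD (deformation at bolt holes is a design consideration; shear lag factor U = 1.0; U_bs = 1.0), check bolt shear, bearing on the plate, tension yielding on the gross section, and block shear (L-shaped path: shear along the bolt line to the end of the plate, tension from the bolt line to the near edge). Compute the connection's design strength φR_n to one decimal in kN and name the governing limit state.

277.4 kN (block shear governs)

Bolt shear: A_b = π(30)²/4 = 706.86 mm². φR_n = 0.75 × 469 × 706.86 × 2 × 1 = 497.3 kN.
Bearing (10 mm plate, F_u = 450 MPa): end bolts L_c = 40 − 33/2 = 23.5, R_n = min(1.2×23.5×10×450, 2.4×30×10×450) = 126.9 kN/bolt; interior L_c = 107 − 33 = 74, R_n = 324 kN/bolt. φR_n = 0.75 × (1×126.9 + 1×324) = 338.2 kN.
Tension yield (gross): A_g = 150×10 = 1500 mm². φR_n = 0.90 × 345 × 1500 = 465.8 kN.
Block shear: shear path 1×[40+1×107] = 1×147 mm, A_gv = 1470, A_nv = 1×(147 − 1.5×35)×10 = 945 mm²; tension to near edge: (43 − 0.5×35)×10 = 255 mm². R_n = min(0.6×450×945, 0.6×345×1470) + 1.0×450×255 = min(255.15, 304.29) + 114.75 = 369.9 kN. φR_n = 0.75 × 369.9 = 277.4 kN.
Governing: min(497.3, 338.2, 465.8, 277.4) = 277.4 kN → block shear.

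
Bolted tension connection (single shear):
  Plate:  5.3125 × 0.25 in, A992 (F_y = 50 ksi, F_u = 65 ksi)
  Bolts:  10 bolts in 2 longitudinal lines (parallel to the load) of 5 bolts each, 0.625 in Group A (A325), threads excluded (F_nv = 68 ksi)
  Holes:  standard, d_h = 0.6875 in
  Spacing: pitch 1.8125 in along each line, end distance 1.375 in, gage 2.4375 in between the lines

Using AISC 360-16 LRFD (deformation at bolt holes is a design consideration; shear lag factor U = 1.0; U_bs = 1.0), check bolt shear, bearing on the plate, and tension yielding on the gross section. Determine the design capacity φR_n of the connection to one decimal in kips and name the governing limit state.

59.8 kips (gross-section yield governs)

Bolt shear: A_b = π(0.625)²/4 = 0.3068 in². φR_n = 0.75 × 68 × 0.3068 × 10 × 1 = 156.5 kips.
Bearing (0.25 in plate, F_u = 65 ksi): end bolts L_c = 1.375 − 0.6875/2 = 1.03125, R_n = min(1.2×1.03125×0.25×65, 2.4×0.625×0.25×65) = 20.109 kips/bolt; interior L_c = 1.8125 − 0.6875 = 1.125, R_n = 21.938 kips/bolt. φR_n = 0.75 × (2×20.109 + 8×21.938) = 161.8 kips.
Tension yield (gross): A_g = 5.3125×0.25 = 1.3281 in². φR_n = 0.90 × 50 × 1.3281 = 59.8 kips.
Governing: min(156.5, 161.8, 59.8) = 59.8 kips → gross-section yield.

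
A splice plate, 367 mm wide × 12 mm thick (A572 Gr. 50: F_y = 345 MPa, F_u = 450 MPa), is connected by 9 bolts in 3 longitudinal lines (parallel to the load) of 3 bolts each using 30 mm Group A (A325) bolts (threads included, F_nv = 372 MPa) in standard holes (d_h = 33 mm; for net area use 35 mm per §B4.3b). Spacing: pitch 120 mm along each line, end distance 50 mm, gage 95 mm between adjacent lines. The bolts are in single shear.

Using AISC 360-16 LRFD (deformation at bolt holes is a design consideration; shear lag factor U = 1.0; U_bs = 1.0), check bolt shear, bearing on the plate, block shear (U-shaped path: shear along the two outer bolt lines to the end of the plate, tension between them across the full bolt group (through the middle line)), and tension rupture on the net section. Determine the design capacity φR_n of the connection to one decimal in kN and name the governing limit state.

Bolt shear: A_b = π(30)²/4 = 706.86 mm². φR_n = 0.75 × 372 × 706.86 × 9 × 1 = 1774.9 kN.
Bearing (12 mm plate, F_u = 450 MPa): end bolts L_c = 50 − 33/2 = 33.5, R_n = min(1.2×33.5×12×450, 2.4×30×12×450) = 217.08 kN/bolt; interior L_c = 120 − 33 = 87, R_n = 388.8 kN/bolt. φR_n = 0.75 × (3×217.08 + 6×388.8) = 2238.0 kN.
Block shear: shear path 2×[50+2×120] = 2×290 mm, A_gv = 6960, A_nv = 2×(290 − 2.5×35)×12 = 4860 mm²; tension across gage: (190 − 2×35)×12 = 1440 mm². R_n = min(0.6×450×4860, 0.6×345×6960) + 1.0×450×1440 = min(1312.2, 1440.7) + 648 = 1960.2 kN. φR_n = 0.75 × 1960.2 = 1470.2 kN.
Tension rupture (net): A_n = (367 − 3×35)×12 = 3144 mm² (U = 1.0, A_e = A_n). φR_n = 0.75 × 450 × 3144 = 1061.1 kN.
Governing: min(1774.9, 2238.0, 1470.2, 1061.1) = 1061.1 kN → net-section rupture.

1061.1 kN (net-section rupture governs)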